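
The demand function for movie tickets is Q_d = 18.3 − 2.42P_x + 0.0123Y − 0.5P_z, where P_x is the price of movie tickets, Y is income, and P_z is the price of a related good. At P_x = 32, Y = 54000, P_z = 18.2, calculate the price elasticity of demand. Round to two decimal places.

-0.13

Substituting, Q_d = 18.3 − 2.42(32) + 0.0123(54000) − 0.5(18.2) = 18.3 − 77.44 + 664.2 − 9.1 = 595.96.
∂Q_d/∂P_x = −2.42, so E_p = (−2.42)·(32/595.96) ≈ -0.13.
|E_p| < 1: demand is inelastic.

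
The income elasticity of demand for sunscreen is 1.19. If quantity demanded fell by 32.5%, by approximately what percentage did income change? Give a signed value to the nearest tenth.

%ΔQ ≈ E × %ΔI ⇒ %ΔI = %ΔQ / E = (-32.5%)/(1.19) ≈ -27.3%.

-27.3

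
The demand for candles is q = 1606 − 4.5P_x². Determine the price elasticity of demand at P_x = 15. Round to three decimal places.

-3.412

At P_x = 15, q = 593.5.
dq/dP_x = −2·4.5·P_x = −135.
Point elasticity E = (dq/dP_x)·(P_x/q) = -135 × 15/593.5 ≈ -3.412.
|E| > 1, so demand is elastic at this price.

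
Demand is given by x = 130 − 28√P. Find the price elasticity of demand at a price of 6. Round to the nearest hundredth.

-0.56

At P = 6, x = 61.4143.
dx/dP = −28/(2√P) = −28/(2·2.4495).
Point elasticity E = (dx/dP)·(P/x) = -5.7155 × 6/61.4143 ≈ -0.56.
|E| < 1, so demand is inelastic at this price.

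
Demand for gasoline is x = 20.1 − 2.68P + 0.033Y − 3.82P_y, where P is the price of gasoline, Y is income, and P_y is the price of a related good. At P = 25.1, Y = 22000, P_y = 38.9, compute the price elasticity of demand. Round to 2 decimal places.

First evaluate x: 20.1 − 2.68(25.1) + 0.033(22000) − 3.82(38.9) = 20.1 − 67.268 + 726 − 148.598 = 530.234.
∂x/∂P = −2.68, so E_p = (−2.68)·(25.1/530.234) ≈ -0.13.
|E_p| < 1: demand is inelastic.

-0.13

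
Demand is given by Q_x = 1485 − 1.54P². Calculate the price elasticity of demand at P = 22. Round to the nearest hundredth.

-2.02

At P = 22, Q_x = 739.64.
dQ_x/dP = −2·1.54·P = −67.76.
Point elasticity E = (dQ_x/dP)·(P/Q_x) = -67.76 × 22/739.64 ≈ -2.02.
|E| > 1, so demand is elastic at this price.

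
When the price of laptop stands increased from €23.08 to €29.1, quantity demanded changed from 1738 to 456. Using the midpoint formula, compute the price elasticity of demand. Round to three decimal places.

-5.065

%Δq = (456 − 1738)/[(1738 + 456)/2] = -1282/1097 ≈ -1.1686.
%Δp = (29.1 − 23.08)/[(23.08 + 29.1)/2] = 6.02/26.09 ≈ 0.2307.
Arc elasticity E = %Δq/%Δp ≈ -1.1686/0.2307 ≈ -5.065.
|E| > 1: demand is elastic over this range.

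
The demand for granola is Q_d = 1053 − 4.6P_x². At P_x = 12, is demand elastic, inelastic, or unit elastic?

At P_x = 12, Q_d = 390.6.
dQ_d/dP_x = −2·4.6·P_x = −110.4.
Point elasticity E = (dQ_d/dP_x)·(P_x/Q_d) = -110.4 × 12/390.6 ≈ -3.392.
|E| ≈ 3.392 > 1, so demand is elastic.

elastic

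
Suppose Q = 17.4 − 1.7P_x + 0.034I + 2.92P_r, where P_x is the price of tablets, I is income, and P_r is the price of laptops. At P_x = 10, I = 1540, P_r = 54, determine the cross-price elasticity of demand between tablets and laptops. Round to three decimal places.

0.749

Q = 17.4 − 1.7(10) + 0.034(1540) + 2.92(54) = 17.4 − 17 + 52.36 + 157.68 = 210.44.
∂Q/∂P_r = +2.92, so E_xy = 2.92·(54/210.44) ≈ 0.749.
E_xy > 0: the goods are substitutes.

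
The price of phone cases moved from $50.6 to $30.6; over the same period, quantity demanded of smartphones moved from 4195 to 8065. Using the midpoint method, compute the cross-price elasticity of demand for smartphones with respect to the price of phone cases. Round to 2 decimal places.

%ΔQ_x = (8065 − 4195)/[(4195+8065)/2] = 3870/6130 ≈ 0.6313.
%ΔP_y = (30.6 − 50.6)/[(50.6+30.6)/2] ≈ -0.4926.
E_xy = 0.6313/-0.4926 ≈ -1.28.
E_xy < 0, so smartphones and phone cases are complements.

-1.28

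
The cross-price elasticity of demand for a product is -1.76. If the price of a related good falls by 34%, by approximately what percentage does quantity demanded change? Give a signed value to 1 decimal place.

%ΔQ ≈ E × %ΔP_y = (-1.76) × (-34%) ≈ 59.8%.

59.8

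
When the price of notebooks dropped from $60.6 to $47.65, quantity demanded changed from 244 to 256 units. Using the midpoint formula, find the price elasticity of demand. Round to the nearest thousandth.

%ΔQ = (256 − 244)/[(244 + 256)/2] = 12/250 ≈ 0.0480.
%ΔP = (47.65 − 60.6)/[(60.6 + 47.65)/2] = -12.95/54.125 ≈ -0.2393.
Arc elasticity E = %ΔQ/%ΔP ≈ 0.0480/-0.2393 ≈ -0.201.
|E| < 1: demand is inelastic over this range.

-0.201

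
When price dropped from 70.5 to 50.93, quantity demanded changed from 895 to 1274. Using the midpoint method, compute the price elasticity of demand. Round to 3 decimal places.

-1.084

%ΔQ = (1274 − 895)/[(895 + 1274)/2] = 379/1084.5 ≈ 0.3495.
%Δp = (50.93 − 70.5)/[(70.5 + 50.93)/2] = -19.57/60.715 ≈ -0.3223.
Arc elasticity E = %ΔQ/%Δp ≈ 0.3495/-0.3223 ≈ -1.084.
|E| > 1: demand is elastic over this range.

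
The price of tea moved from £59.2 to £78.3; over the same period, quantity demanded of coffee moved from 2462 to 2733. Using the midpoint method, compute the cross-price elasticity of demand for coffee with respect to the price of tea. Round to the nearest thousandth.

%ΔQ_x = (2733 − 2462)/[(2462+2733)/2] = 271/2597.5 ≈ 0.1043.
%ΔP_y = (78.3 − 59.2)/[(59.2+78.3)/2] ≈ 0.2778.
E_xy = 0.1043/0.2778 ≈ 0.376.
E_xy > 0, so coffee and tea are substitutes.

0.376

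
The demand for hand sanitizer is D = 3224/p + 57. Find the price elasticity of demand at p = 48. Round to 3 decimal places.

At p = 48, D = 124.1667.
dD/dp = −3224/p² = −1.3993.
Point elasticity E = (dD/dp)·(p/D) = -1.3993 × 48/124.1667 ≈ -0.541.
|E| < 1, so demand is inelastic at this price.

-0.541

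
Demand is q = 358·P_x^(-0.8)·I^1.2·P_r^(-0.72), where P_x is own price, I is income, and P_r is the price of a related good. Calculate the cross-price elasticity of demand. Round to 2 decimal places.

-0.72

For a Cobb–Douglas (constant-elasticity) form q = A·P_r^α·…, the elasticity with respect to P_r equals the exponent α at every point.
Here the exponent on P_r is -0.72, so the cross-price elasticity of demand is -0.72.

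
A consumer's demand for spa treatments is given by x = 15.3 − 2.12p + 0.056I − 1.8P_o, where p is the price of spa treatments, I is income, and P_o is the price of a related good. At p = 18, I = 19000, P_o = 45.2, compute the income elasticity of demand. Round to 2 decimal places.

1.11

Evaluating quantity at (p, I, P_o) gives x = 15.3 − 2.12(18) + 0.056(19000) − 1.8(45.2) = 15.3 − 38.16 + 1064 − 81.36 = 959.78.
∂x/∂I = +0.056, so E_I = 0.056·(19000/959.78) ≈ 1.11.
E_I > 1: normal good (luxury).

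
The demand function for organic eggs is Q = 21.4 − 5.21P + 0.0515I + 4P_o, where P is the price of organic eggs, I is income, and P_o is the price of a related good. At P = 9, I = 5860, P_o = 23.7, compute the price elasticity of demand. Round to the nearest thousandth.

Substituting, Q = 21.4 − 5.21(9) + 0.0515(5860) + 4(23.7) = 21.4 − 46.89 + 301.79 + 94.8 = 371.1.
∂Q/∂P = −5.21, so E_p = (−5.21)·(9/371.1) ≈ -0.126.
|E_p| < 1: demand is inelastic.

-0.126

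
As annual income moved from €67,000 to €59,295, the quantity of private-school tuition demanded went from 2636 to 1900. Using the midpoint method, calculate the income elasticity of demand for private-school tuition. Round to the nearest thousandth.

2.660

%ΔQ = (1900 − 2636)/[(2636+1900)/2] = -736/2268 ≈ -0.3245.
%ΔM = (59,295 − 67,000)/[(67,000+59,295)/2] = -7705/63147.5 ≈ -0.1220.
E_I = %ΔQ/%ΔM ≈ 2.660.
E_I > 1: normal good (luxury).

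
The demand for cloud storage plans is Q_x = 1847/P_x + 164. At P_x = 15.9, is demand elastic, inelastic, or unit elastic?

At P_x = 15.9, Q_x = 280.1635.
dQ_x/dP_x = −1847/P_x² = −7.3059.
Point elasticity E = (dQ_x/dP_x)·(P_x/Q_x) = -7.3059 × 15.9/280.1635 ≈ -0.415.
|E| ≈ 0.415 < 1, so demand is inelastic.

inelastic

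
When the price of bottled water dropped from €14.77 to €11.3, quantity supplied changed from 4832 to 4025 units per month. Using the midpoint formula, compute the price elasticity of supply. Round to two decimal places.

%ΔQ = (4025 − 4832)/[(4832 + 4025)/2] = -807/4428.5 ≈ -0.1822.
%Δp = (11.3 − 14.77)/[(14.77 + 11.3)/2] = -3.47/13.035 ≈ -0.2662.
Arc elasticity E = %ΔQ/%Δp ≈ -0.1822/-0.2662 ≈ 0.68.
|E| < 1: supply is inelastic over this range.

0.68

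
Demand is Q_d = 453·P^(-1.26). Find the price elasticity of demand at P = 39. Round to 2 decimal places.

-1.26

For a Cobb–Douglas (constant-elasticity) form Q_d = A·P^α·…, the elasticity with respect to P equals the exponent α at every point.
Here the exponent on P is -1.26, so the price elasticity of demand is -1.26.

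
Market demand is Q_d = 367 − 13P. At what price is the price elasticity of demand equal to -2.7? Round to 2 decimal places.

Set −bP/(a − bP) = −2.7 ⇒ bP = 2.7(a − bP) ⇒ bP(1+2.7) = 2.7·a.
P = 2.7·367/(13·3.7) ≈ 20.60.

20.60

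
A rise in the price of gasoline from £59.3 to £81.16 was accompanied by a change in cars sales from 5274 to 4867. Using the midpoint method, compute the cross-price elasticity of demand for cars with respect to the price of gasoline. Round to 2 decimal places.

%ΔQ_x = (4867 − 5274)/[(5274+4867)/2] = -407/5070.5 ≈ -0.0803.
%ΔP_y = (81.16 − 59.3)/[(59.3+81.16)/2] ≈ 0.3113.
E_xy = -0.0803/0.3113 ≈ -0.26.
E_xy < 0, so cars and gasoline are complements.

-0.26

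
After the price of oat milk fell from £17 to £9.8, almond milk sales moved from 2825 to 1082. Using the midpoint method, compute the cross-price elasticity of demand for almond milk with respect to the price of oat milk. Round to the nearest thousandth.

1.661

%ΔQ_x = (1082 − 2825)/[(2825+1082)/2] = -1743/1953.5 ≈ -0.8922.
%ΔP_y = (9.8 − 17)/[(17+9.8)/2] ≈ -0.5373.
E_xy = -0.8922/-0.5373 ≈ 1.661.
E_xy > 0, so almond milk and oat milk are substitutes.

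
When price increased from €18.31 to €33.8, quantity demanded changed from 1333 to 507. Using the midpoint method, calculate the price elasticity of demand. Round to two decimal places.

%Δq = (507 − 1333)/[(1333 + 507)/2] = -826/920 ≈ -0.8978.
%Δp = (33.8 − 18.31)/[(18.31 + 33.8)/2] = 15.49/26.055 ≈ 0.5945.
Arc elasticity E = %Δq/%Δp ≈ -0.8978/0.5945 ≈ -1.51.
|E| > 1: demand is elastic over this range.

-1.51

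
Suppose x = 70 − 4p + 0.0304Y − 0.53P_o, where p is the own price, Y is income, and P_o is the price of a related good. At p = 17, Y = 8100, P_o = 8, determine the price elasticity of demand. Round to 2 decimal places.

At the given point, x = 70 − 4(17) + 0.0304(8100) − 0.53(8) = 70 − 68 + 246.24 − 4.24 = 244.
∂x/∂p = −4, so E_p = (−4)·(17/244) ≈ -0.28.
|E_p| < 1: demand is inelastic.

-0.28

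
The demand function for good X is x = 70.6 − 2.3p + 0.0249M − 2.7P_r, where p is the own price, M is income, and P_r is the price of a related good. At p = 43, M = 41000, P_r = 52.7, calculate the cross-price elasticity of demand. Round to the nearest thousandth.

x = 70.6 − 2.3(43) + 0.0249(41000) − 2.7(52.7) = 70.6 − 98.9 + 1020.9 − 142.29 = 850.31.
∂x/∂P_r = −2.7, so E_xy = -2.7·(52.7/850.31) ≈ -0.167.
E_xy < 0: the goods are complements.

-0.167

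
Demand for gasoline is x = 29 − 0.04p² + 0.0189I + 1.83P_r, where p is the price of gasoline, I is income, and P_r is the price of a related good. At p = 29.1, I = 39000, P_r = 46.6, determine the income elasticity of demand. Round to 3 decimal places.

At the given point, x = 29 − 0.04(29.1)² + 0.0189(39000) + 1.83(46.6) = 29 − 33.8724 + 737.1 + 85.278 = 817.5056.
∂x/∂I = +0.0189, so E_I = 0.0189·(39000/817.5056) ≈ 0.902.
E_I ∈ (0,1): normal good (necessity).

0.902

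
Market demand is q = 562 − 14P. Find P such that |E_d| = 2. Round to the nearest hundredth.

26.76

Set −bP/(a − bP) = −2 ⇒ bP = 2(a − bP) ⇒ bP(1+2) = 2·a.
P = 2·562/(14·3) ≈ 26.76.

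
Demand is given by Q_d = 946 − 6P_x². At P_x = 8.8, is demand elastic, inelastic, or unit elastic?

At P_x = 8.8, Q_d = 481.36.
dQ_d/dP_x = −2·6·P_x = −105.6.
Point elasticity E = (dQ_d/dP_x)·(P_x/Q_d) = -105.6 × 8.8/481.36 ≈ -1.931.
|E| ≈ 1.931 > 1, so demand is elastic.

elastic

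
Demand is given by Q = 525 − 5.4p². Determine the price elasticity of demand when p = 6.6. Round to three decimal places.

At p = 6.6, Q = 289.776.
dQ/dp = −2·5.4·p = −71.28.
Point elasticity E = (dQ/dp)·(p/Q) = -71.28 × 6.6/289.776 ≈ -1.623.
|E| > 1, so demand is elastic at this price.

-1.623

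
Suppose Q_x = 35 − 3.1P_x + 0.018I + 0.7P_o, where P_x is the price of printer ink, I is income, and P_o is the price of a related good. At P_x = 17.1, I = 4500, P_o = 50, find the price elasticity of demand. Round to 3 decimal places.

-0.541

First evaluate Q_x: 35 − 3.1(17.1) + 0.018(4500) + 0.7(50) = 35 − 53.01 + 81 + 35 = 97.99.
∂Q_x/∂P_x = −3.1, so E_p = (−3.1)·(17.1/97.99) ≈ -0.541.
|E_p| < 1: demand is inelastic.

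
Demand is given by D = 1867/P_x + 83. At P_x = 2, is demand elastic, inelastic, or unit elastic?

At P_x = 2, D = 1016.5.
dD/dP_x = −1867/P_x² = −466.75.
Point elasticity E = (dD/dP_x)·(P_x/D) = -466.75 × 2/1016.5 ≈ -0.918.
|E| ≈ 0.918 < 1, so demand is inelastic.

inelastic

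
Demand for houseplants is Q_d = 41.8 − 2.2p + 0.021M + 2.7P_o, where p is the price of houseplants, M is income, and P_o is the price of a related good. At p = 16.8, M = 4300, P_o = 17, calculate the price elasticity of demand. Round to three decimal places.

-0.262

Substituting, Q_d = 41.8 − 2.2(16.8) + 0.021(4300) + 2.7(17) = 41.8 − 36.96 + 90.3 + 45.9 = 141.04.
∂Q_d/∂p = −2.2, so E_p = (−2.2)·(16.8/141.04) ≈ -0.262.
|E_p| < 1: demand is inelastic.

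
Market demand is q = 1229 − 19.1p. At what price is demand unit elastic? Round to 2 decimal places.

For linear demand q = a − bp, E = −bp/(a − bp). |E| = 1 ⇒ bp = a − bp ⇒ p = a/(2b).
p = 1229/(2·19.1) ≈ 32.17.

32.17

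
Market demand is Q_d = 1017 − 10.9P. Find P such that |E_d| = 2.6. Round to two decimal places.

Set −bP/(a − bP) = −2.6 ⇒ bP = 2.6(a − bP) ⇒ bP(1+2.6) = 2.6·a.
P = 2.6·1017/(10.9·3.6) ≈ 67.39.

67.39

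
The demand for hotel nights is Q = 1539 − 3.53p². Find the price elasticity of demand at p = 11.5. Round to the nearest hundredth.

At p = 11.5, Q = 1072.1575.
dQ/dp = −2·3.53·p = −81.19.
Point elasticity E = (dQ/dp)·(p/Q) = -81.19 × 11.5/1072.1575 ≈ -0.87.
|E| < 1, so demand is inelastic at this price.

-0.87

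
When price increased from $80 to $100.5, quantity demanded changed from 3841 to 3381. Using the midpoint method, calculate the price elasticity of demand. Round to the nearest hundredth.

-0.56

%Δq = (3381 − 3841)/[(3841 + 3381)/2] = -460/3611 ≈ -0.1274.
%ΔP = (100.5 − 80)/[(80 + 100.5)/2] = 20.5/90.25 ≈ 0.2271.
Arc elasticity E = %Δq/%ΔP ≈ -0.1274/0.2271 ≈ -0.56.
|E| < 1: demand is inelastic over this range.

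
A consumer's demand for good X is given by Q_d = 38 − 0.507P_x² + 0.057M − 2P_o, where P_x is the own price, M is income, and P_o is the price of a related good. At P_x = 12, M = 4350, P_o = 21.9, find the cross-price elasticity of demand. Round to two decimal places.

-0.26

Substituting, Q_d = 38 − 0.507(12)² + 0.057(4350) − 2(21.9) = 38 − 73.008 + 247.95 − 43.8 = 169.142.
∂Q_d/∂P_o = −2, so E_xy = -2·(21.9/169.142) ≈ -0.26.
E_xy < 0: the goods are complements.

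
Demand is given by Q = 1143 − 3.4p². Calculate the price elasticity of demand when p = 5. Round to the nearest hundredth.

At p = 5, Q = 1058.
dQ/dp = −2·3.4·p = −34.
Point elasticity E = (dQ/dp)·(p/Q) = -34 × 5/1058 ≈ -0.16.
|E| < 1, so demand is inelastic at this price.

-0.16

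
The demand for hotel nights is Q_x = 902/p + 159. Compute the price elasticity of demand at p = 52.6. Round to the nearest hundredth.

-0.10

At p = 52.6, Q_x = 176.1483.
dQ_x/dp = −902/p² = −0.326.
Point elasticity E = (dQ_x/dp)·(p/Q_x) = -0.326 × 52.6/176.1483 ≈ -0.10.
|E| < 1, so demand is inelastic at this price.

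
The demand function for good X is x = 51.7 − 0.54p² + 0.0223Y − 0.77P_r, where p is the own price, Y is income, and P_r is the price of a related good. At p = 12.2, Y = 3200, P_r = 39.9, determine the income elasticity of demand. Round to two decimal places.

5.96

Evaluating quantity at (p, Y, P_r) gives x = 51.7 − 0.54(12.2)² + 0.0223(3200) − 0.77(39.9) = 51.7 − 80.3736 + 71.36 − 30.723 = 11.9634.
∂x/∂Y = +0.0223, so E_I = 0.0223·(3200/11.9634) ≈ 5.96.
E_I > 1: normal good (luxury).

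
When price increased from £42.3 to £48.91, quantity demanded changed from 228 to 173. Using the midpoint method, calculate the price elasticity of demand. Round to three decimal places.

-1.893

%ΔQ = (173 − 228)/[(228 + 173)/2] = -55/200.5 ≈ -0.2743.
%Δp = (48.91 − 42.3)/[(42.3 + 48.91)/2] = 6.61/45.605 ≈ 0.1449.
Arc elasticity E = %ΔQ/%Δp ≈ -0.2743/0.1449 ≈ -1.893.
|E| > 1: demand is elastic over this range.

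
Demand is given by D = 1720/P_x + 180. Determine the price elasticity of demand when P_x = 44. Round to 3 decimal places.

At P_x = 44, D = 219.0909.
dD/dP_x = −1720/P_x² = −0.8884.
Point elasticity E = (dD/dP_x)·(P_x/D) = -0.8884 × 44/219.0909 ≈ -0.178.
|E| < 1, so demand is inelastic at this price.

-0.178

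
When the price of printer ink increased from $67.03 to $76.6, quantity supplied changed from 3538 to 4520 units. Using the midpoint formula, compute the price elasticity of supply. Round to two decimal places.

%Δq = (4520 − 3538)/[(3538 + 4520)/2] = 982/4029 ≈ 0.2437.
%Δp = (76.6 − 67.03)/[(67.03 + 76.6)/2] = 9.57/71.815 ≈ 0.1333.
Arc elasticity E = %Δq/%Δp ≈ 0.2437/0.1333 ≈ 1.83.
|E| > 1: supply is elastic over this range.

1.83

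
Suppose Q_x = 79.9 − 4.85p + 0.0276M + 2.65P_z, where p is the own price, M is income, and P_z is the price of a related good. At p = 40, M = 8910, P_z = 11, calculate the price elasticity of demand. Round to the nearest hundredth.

-1.21

Q_x = 79.9 − 4.85(40) + 0.0276(8910) + 2.65(11) = 79.9 − 194 + 245.916 + 29.15 = 160.966.
∂Q_x/∂p = −4.85, so E_p = (−4.85)·(40/160.966) ≈ -1.21.
|E_p| > 1: demand is elastic.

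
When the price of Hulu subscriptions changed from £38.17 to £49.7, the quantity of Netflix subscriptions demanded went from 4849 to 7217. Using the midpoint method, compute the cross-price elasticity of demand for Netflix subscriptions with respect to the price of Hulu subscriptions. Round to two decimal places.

1.50

%ΔQ_x = (7217 − 4849)/[(4849+7217)/2] = 2368/6033 ≈ 0.3925.
%ΔP_y = (49.7 − 38.17)/[(38.17+49.7)/2] ≈ 0.2624.
E_xy = 0.3925/0.2624 ≈ 1.50.
E_xy > 0, so Netflix subscriptions and Hulu subscriptions are substitutes.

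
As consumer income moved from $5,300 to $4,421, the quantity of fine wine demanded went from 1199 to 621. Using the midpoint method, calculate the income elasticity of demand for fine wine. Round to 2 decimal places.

3.51

%ΔQ = (621 − 1199)/[(1199+621)/2] = -578/910 ≈ -0.6352.
%ΔM = (4,421 − 5,300)/[(5,300+4,421)/2] = -879/4860.5 ≈ -0.1808.
E_I = %ΔQ/%ΔM ≈ 3.51.
E_I > 1: normal good (luxury).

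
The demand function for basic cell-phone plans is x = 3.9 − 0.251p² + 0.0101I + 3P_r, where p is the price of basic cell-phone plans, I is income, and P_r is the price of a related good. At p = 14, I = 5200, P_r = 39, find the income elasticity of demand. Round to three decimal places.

First evaluate x: 3.9 − 0.251(14)² + 0.0101(5200) + 3(39) = 3.9 − 49.196 + 52.52 + 117 = 124.224.
∂x/∂I = +0.0101, so E_I = 0.0101·(5200/124.224) ≈ 0.423.
E_I ∈ (0,1): normal good (necessity).

0.423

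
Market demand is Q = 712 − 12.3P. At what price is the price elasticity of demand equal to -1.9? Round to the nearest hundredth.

Set −bP/(a − bP) = −1.9 ⇒ bP = 1.9(a − bP) ⇒ bP(1+1.9) = 1.9·a.
P = 1.9·712/(12.3·2.9) ≈ 37.93.

37.93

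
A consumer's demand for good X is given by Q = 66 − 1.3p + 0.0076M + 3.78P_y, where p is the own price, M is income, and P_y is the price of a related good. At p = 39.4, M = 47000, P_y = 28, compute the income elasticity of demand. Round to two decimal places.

Q = 66 − 1.3(39.4) + 0.0076(47000) + 3.78(28) = 66 − 51.22 + 357.2 + 105.84 = 477.82.
∂Q/∂M = +0.0076, so E_I = 0.0076·(47000/477.82) ≈ 0.75.
E_I ∈ (0,1): normal good (necessity).

0.75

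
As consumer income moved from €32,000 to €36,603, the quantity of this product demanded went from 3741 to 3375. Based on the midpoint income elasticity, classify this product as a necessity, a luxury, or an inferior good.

inferior

%ΔQ = (3375 − 3741)/[(3741+3375)/2] = -366/3558 ≈ -0.1029.
%ΔY = (36,603 − 32,000)/[(32,000+36,603)/2] = 4603/34301.5 ≈ 0.1342.
E_I = %ΔQ/%ΔY ≈ -0.767.
E_I < 0: inferior good.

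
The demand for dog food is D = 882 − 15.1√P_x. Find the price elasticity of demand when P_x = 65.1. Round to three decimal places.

At P_x = 65.1, D = 760.1663.
dD/dP_x = −15.1/(2√P_x) = −15.1/(2·8.0685).
Point elasticity E = (dD/dP_x)·(P_x/D) = -0.9357 × 65.1/760.1663 ≈ -0.080.
|E| < 1, so demand is inelastic at this price.

-0.080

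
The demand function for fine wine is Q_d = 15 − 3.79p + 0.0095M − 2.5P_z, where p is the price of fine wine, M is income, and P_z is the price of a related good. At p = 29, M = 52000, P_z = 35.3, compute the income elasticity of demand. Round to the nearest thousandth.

1.589

Q_d = 15 − 3.79(29) + 0.0095(52000) − 2.5(35.3) = 15 − 109.91 + 494 − 88.25 = 310.84.
∂Q_d/∂M = +0.0095, so E_I = 0.0095·(52000/310.84) ≈ 1.589.
E_I > 1: normal good (luxury).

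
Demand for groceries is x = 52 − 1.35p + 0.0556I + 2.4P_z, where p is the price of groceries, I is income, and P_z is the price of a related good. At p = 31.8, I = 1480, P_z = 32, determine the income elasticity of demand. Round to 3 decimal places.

At the given point, x = 52 − 1.35(31.8) + 0.0556(1480) + 2.4(32) = 52 − 42.93 + 82.288 + 76.8 = 168.158.
∂x/∂I = +0.0556, so E_I = 0.0556·(1480/168.158) ≈ 0.489.
E_I ∈ (0,1): normal good (necessity).

0.489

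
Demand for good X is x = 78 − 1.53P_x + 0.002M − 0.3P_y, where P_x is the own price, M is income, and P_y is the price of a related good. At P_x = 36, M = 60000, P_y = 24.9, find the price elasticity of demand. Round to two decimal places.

Substituting, x = 78 − 1.53(36) + 0.002(60000) − 0.3(24.9) = 78 − 55.08 + 120 − 7.47 = 135.45.
∂x/∂P_x = −1.53, so E_p = (−1.53)·(36/135.45) ≈ -0.41.
|E_p| < 1: demand is inelastic.

-0.41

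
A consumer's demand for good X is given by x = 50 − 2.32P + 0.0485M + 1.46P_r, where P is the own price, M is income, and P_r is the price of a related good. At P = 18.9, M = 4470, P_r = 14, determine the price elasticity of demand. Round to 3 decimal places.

At the given point, x = 50 − 2.32(18.9) + 0.0485(4470) + 1.46(14) = 50 − 43.848 + 216.795 + 20.44 = 243.387.
∂x/∂P = −2.32, so E_p = (−2.32)·(18.9/243.387) ≈ -0.180.
|E_p| < 1: demand is inelastic.

-0.180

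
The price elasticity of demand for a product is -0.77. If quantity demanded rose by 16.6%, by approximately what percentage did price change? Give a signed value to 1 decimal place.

-21.6

%ΔQ ≈ E × %ΔP ⇒ %ΔP = %ΔQ / E = (16.6%)/(-0.77) ≈ -21.6%.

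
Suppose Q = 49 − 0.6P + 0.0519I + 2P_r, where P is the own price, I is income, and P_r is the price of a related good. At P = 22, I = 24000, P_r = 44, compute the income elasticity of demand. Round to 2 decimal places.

0.91

Substituting, Q = 49 − 0.6(22) + 0.0519(24000) + 2(44) = 49 − 13.2 + 1245.6 + 88 = 1369.4.
∂Q/∂I = +0.0519, so E_I = 0.0519·(24000/1369.4) ≈ 0.91.
E_I ∈ (0,1): normal good (necessity).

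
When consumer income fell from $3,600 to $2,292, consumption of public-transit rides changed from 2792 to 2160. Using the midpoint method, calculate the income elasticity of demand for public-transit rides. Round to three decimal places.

0.575

%ΔQ = (2160 − 2792)/[(2792+2160)/2] = -632/2476 ≈ -0.2553.
%ΔI = (2,292 − 3,600)/[(3,600+2,292)/2] = -1308/2946 ≈ -0.4440.
E_I = %ΔQ/%ΔI ≈ 0.575.
E_I ∈ (0,1): normal good (necessity).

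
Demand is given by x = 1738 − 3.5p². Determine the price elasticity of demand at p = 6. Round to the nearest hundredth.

-0.16

At p = 6, x = 1612.
dx/dp = −2·3.5·p = −42.
Point elasticity E = (dx/dp)·(p/x) = -42 × 6/1612 ≈ -0.16.
|E| < 1, so demand is inelastic at this price.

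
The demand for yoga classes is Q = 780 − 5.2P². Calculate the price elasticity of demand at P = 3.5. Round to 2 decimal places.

At P = 3.5, Q = 716.3.
dQ/dP = −2·5.2·P = −36.4.
Point elasticity E = (dQ/dP)·(P/Q) = -36.4 × 3.5/716.3 ≈ -0.18.
|E| < 1, so demand is inelastic at this price.

-0.18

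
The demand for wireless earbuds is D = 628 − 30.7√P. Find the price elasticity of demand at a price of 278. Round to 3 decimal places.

At P = 278, D = 116.1287.
dD/dP = −30.7/(2√P) = −30.7/(2·16.6733).
Point elasticity E = (dD/dP)·(P/D) = -0.9206 × 278/116.1287 ≈ -2.204.
|E| > 1, so demand is elastic at this price.

-2.204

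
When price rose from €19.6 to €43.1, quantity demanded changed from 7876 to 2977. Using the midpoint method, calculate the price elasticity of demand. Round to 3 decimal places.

-1.204

%Δq = (2977 − 7876)/[(7876 + 2977)/2] = -4899/5426.5 ≈ -0.9028.
%ΔP = (43.1 − 19.6)/[(19.6 + 43.1)/2] = 23.5/31.35 ≈ 0.7496.
Arc elasticity E = %Δq/%ΔP ≈ -0.9028/0.7496 ≈ -1.204.
|E| > 1: demand is elastic over this range.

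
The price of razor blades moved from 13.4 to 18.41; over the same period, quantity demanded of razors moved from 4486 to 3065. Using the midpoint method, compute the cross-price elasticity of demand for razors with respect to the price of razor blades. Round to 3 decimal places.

%ΔQ_x = (3065 − 4486)/[(4486+3065)/2] = -1421/3775.5 ≈ -0.3764.
%ΔP_y = (18.41 − 13.4)/[(13.4+18.41)/2] ≈ 0.3150.
E_xy = -0.3764/0.3150 ≈ -1.195.
E_xy < 0, so razors and razor blades are complements.

-1.195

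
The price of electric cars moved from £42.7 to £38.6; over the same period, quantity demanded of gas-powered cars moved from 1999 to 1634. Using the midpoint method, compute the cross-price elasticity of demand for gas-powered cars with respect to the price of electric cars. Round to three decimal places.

1.992

%ΔQ_x = (1634 − 1999)/[(1999+1634)/2] = -365/1816.5 ≈ -0.2009.
%ΔP_y = (38.6 − 42.7)/[(42.7+38.6)/2] ≈ -0.1009.
E_xy = -0.2009/-0.1009 ≈ 1.992.
E_xy > 0, so gas-powered cars and electric cars are substitutes.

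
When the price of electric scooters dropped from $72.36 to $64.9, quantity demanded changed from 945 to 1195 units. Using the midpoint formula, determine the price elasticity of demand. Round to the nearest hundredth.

%Δq = (1195 − 945)/[(945 + 1195)/2] = 250/1070 ≈ 0.2336.
%Δp = (64.9 − 72.36)/[(72.36 + 64.9)/2] = -7.46/68.63 ≈ -0.1087.
Arc elasticity E = %Δq/%Δp ≈ 0.2336/-0.1087 ≈ -2.15.
|E| > 1: demand is elastic over this range.

-2.15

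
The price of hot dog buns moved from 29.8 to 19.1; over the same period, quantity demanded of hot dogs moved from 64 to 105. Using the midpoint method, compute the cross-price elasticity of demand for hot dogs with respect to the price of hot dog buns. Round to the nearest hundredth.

%ΔQ_x = (105 − 64)/[(64+105)/2] = 41/84.5 ≈ 0.4852.
%ΔP_y = (19.1 − 29.8)/[(29.8+19.1)/2] ≈ -0.4376.
E_xy = 0.4852/-0.4376 ≈ -1.11.
E_xy < 0, so hot dogs and hot dog buns are complements.

-1.11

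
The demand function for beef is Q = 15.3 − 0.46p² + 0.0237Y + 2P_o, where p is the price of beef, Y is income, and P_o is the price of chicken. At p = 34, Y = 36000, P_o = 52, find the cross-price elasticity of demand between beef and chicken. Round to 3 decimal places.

0.236

First evaluate Q: 15.3 − 0.46(34)² + 0.0237(36000) + 2(52) = 15.3 − 531.76 + 853.2 + 104 = 440.74.
∂Q/∂P_o = +2, so E_xy = 2·(52/440.74) ≈ 0.236.
E_xy > 0: the goods are substitutes.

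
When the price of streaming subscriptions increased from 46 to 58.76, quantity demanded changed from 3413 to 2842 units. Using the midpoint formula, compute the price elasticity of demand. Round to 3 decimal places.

%Δq = (2842 − 3413)/[(3413 + 2842)/2] = -571/3127.5 ≈ -0.1826.
%Δp = (58.76 − 46)/[(46 + 58.76)/2] = 12.76/52.38 ≈ 0.2436.
Arc elasticity E = %Δq/%Δp ≈ -0.1826/0.2436 ≈ -0.749.
|E| < 1: demand is inelastic over this range.

-0.749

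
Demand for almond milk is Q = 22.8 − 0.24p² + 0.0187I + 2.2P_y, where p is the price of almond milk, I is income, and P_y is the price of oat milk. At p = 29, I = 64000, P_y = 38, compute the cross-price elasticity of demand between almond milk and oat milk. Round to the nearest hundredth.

First evaluate Q: 22.8 − 0.24(29)² + 0.0187(64000) + 2.2(38) = 22.8 − 201.84 + 1196.8 + 83.6 = 1101.36.
∂Q/∂P_y = +2.2, so E_xy = 2.2·(38/1101.36) ≈ 0.08.
E_xy > 0: the goods are substitutes.

0.08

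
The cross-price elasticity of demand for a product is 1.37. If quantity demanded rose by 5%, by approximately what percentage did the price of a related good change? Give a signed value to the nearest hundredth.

3.65

%ΔQ ≈ E × %ΔP_y ⇒ %ΔP_y = %ΔQ / E = (5%)/(1.37) ≈ 3.65%.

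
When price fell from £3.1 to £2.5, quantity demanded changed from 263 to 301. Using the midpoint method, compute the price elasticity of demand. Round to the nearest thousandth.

%ΔQ = (301 − 263)/[(263 + 301)/2] = 38/282 ≈ 0.1348.
%Δp = (2.5 − 3.1)/[(3.1 + 2.5)/2] = -0.6/2.8 ≈ -0.2143.
Arc elasticity E = %ΔQ/%Δp ≈ 0.1348/-0.2143 ≈ -0.629.
|E| < 1: demand is inelastic over this range.

-0.629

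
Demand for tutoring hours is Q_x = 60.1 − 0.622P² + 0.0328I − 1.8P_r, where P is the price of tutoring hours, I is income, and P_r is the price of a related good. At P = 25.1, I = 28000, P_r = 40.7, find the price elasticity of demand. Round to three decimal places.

Q_x = 60.1 − 0.622(25.1)² + 0.0328(28000) − 1.8(40.7) = 60.1 − 391.8662 + 918.4 − 73.26 = 513.3738.
∂Q_x/∂P = −2·0.622·P = -31.2244, so E_p = -31.2244·(25.1/513.3738) ≈ -1.527.
|E_p| > 1: demand is elastic.

-1.527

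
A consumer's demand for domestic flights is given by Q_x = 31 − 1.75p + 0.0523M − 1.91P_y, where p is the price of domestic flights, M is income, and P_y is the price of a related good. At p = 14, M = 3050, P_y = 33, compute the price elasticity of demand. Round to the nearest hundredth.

-0.24

At the given point, Q_x = 31 − 1.75(14) + 0.0523(3050) − 1.91(33) = 31 − 24.5 + 159.515 − 63.03 = 102.985.
∂Q_x/∂p = −1.75, so E_p = (−1.75)·(14/102.985) ≈ -0.24.
|E_p| < 1: demand is inelastic.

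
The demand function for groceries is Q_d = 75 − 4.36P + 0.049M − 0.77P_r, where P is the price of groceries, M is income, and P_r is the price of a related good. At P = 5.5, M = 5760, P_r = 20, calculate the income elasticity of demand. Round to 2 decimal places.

First evaluate Q_d: 75 − 4.36(5.5) + 0.049(5760) − 0.77(20) = 75 − 23.98 + 282.24 − 15.4 = 317.86.
∂Q_d/∂M = +0.049, so E_I = 0.049·(5760/317.86) ≈ 0.89.
E_I ∈ (0,1): normal good (necessity).

0.89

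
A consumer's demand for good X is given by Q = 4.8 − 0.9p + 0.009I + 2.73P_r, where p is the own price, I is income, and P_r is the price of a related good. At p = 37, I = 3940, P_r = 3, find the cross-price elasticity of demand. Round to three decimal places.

Evaluating quantity at (p, I, P_r) gives Q = 4.8 − 0.9(37) + 0.009(3940) + 2.73(3) = 4.8 − 33.3 + 35.46 + 8.19 = 15.15.
∂Q/∂P_r = +2.73, so E_xy = 2.73·(3/15.15) ≈ 0.541.
E_xy > 0: the goods are substitutes.

0.541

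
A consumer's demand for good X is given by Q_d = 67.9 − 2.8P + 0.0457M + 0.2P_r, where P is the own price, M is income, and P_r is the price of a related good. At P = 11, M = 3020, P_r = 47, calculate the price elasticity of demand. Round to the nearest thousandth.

Substituting, Q_d = 67.9 − 2.8(11) + 0.0457(3020) + 0.2(47) = 67.9 − 30.8 + 138.014 + 9.4 = 184.514.
∂Q_d/∂P = −2.8, so E_p = (−2.8)·(11/184.514) ≈ -0.167.
|E_p| < 1: demand is inelastic.

-0.167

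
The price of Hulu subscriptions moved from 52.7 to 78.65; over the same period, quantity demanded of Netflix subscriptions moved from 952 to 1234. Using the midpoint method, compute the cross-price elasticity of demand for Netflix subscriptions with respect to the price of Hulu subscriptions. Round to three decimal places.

0.653

%ΔQ_x = (1234 − 952)/[(952+1234)/2] = 282/1093 ≈ 0.2580.
%ΔP_y = (78.65 − 52.7)/[(52.7+78.65)/2] ≈ 0.3951.
E_xy = 0.2580/0.3951 ≈ 0.653.
E_xy > 0, so Netflix subscriptions and Hulu subscriptions are substitutes.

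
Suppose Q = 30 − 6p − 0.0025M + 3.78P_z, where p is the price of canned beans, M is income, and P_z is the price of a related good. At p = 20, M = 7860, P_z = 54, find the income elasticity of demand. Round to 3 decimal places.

First evaluate Q: 30 − 6(20) − 0.0025(7860) + 3.78(54) = 30 − 120 − 19.65 + 204.12 = 94.47.
∂Q/∂M = −0.0025, so E_I = -0.0025·(7860/94.47) ≈ -0.208.
E_I < 0: inferior good.

-0.208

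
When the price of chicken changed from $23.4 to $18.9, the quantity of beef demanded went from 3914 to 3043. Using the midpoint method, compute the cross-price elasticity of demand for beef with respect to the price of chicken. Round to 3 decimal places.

1.177

%ΔQ_x = (3043 − 3914)/[(3914+3043)/2] = -871/3478.5 ≈ -0.2504.
%ΔP_y = (18.9 − 23.4)/[(23.4+18.9)/2] ≈ -0.2128.
E_xy = -0.2504/-0.2128 ≈ 1.177.
E_xy > 0, so beef and chicken are substitutes.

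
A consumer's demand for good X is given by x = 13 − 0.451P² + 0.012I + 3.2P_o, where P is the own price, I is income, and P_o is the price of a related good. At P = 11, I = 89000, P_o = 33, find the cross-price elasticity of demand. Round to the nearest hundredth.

Evaluating quantity at (P, I, P_o) gives x = 13 − 0.451(11)² + 0.012(89000) + 3.2(33) = 13 − 54.571 + 1068 + 105.6 = 1132.029.
∂x/∂P_o = +3.2, so E_xy = 3.2·(33/1132.029) ≈ 0.09.
E_xy > 0: the goods are substitutes.

0.09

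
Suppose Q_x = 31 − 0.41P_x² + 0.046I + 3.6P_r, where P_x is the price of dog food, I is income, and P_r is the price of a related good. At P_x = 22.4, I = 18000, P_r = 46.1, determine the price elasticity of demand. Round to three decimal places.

Q_x = 31 − 0.41(22.4)² + 0.046(18000) + 3.6(46.1) = 31 − 205.7216 + 828 + 165.96 = 819.2384.
∂Q_x/∂P_x = −2·0.41·P_x = -18.368, so E_p = -18.368·(22.4/819.2384) ≈ -0.502.
|E_p| < 1: demand is inelastic.

-0.502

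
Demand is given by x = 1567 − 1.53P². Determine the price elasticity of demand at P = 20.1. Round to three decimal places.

-1.303

At P = 20.1, x = 948.8647.
dx/dP = −2·1.53·P = −61.506.
Point elasticity E = (dx/dP)·(P/x) = -61.506 × 20.1/948.8647 ≈ -1.303.
|E| > 1, so demand is elastic at this price.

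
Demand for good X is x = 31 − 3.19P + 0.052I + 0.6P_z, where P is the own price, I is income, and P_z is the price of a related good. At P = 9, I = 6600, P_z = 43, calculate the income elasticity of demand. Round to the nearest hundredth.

At the given point, x = 31 − 3.19(9) + 0.052(6600) + 0.6(43) = 31 − 28.71 + 343.2 + 25.8 = 371.29.
∂x/∂I = +0.052, so E_I = 0.052·(6600/371.29) ≈ 0.92.
E_I ∈ (0,1): normal good (necessity).

0.92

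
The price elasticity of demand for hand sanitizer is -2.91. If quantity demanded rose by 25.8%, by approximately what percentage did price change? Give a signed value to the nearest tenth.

-8.9

%ΔQ ≈ E × %ΔP ⇒ %ΔP = %ΔQ / E = (25.8%)/(-2.91) ≈ -8.9%.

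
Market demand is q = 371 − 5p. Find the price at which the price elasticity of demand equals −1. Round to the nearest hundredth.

For linear demand q = a − bp, E = −bp/(a − bp). |E| = 1 ⇒ bp = a − bp ⇒ p = a/(2b).
p = 371/(2·5) = 37.10.

37.10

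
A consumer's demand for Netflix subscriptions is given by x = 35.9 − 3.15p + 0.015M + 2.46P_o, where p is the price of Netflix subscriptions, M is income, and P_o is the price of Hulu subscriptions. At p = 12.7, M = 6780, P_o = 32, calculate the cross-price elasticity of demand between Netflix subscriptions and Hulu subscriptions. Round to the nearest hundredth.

x = 35.9 − 3.15(12.7) + 0.015(6780) + 2.46(32) = 35.9 − 40.005 + 101.7 + 78.72 = 176.315.
∂x/∂P_o = +2.46, so E_xy = 2.46·(32/176.315) ≈ 0.45.
E_xy > 0: the goods are substitutes.

0.45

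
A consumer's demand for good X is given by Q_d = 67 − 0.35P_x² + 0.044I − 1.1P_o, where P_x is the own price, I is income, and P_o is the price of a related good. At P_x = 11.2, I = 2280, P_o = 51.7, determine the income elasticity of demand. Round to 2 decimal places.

1.51

At the given point, Q_d = 67 − 0.35(11.2)² + 0.044(2280) − 1.1(51.7) = 67 − 43.904 + 100.32 − 56.87 = 66.546.
∂Q_d/∂I = +0.044, so E_I = 0.044·(2280/66.546) ≈ 1.51.
E_I > 1: normal good (luxury).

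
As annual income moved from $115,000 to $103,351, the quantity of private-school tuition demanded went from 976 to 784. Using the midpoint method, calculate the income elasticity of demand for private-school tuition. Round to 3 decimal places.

%ΔQ = (784 − 976)/[(976+784)/2] = -192/880 ≈ -0.2182.
%ΔI = (103,351 − 115,000)/[(115,000+103,351)/2] = -11649/109175.5 ≈ -0.1067.
E_I = %ΔQ/%ΔI ≈ 2.045.
E_I > 1: normal good (luxury).

2.045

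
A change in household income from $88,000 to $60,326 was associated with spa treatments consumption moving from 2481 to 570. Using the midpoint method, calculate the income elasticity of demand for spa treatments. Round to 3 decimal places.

%ΔQ = (570 − 2481)/[(2481+570)/2] = -1911/1525.5 ≈ -1.2527.
%ΔI = (60,326 − 88,000)/[(88,000+60,326)/2] = -27674/74163 ≈ -0.3732.
E_I = %ΔQ/%ΔI ≈ 3.357.
E_I > 1: normal good (luxury).

3.357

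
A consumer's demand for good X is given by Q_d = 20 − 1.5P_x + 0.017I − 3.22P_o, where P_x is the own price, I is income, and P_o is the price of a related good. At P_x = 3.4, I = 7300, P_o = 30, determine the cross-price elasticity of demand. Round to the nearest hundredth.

-2.28

Evaluating quantity at (P_x, I, P_o) gives Q_d = 20 − 1.5(3.4) + 0.017(7300) − 3.22(30) = 20 − 5.1 + 124.1 − 96.6 = 42.4.
∂Q_d/∂P_o = −3.22, so E_xy = -3.22·(30/42.4) ≈ -2.28.
E_xy < 0: the goods are complements.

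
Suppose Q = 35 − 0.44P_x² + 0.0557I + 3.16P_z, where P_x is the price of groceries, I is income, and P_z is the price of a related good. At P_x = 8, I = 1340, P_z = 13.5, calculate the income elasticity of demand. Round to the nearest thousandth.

Q = 35 − 0.44(8)² + 0.0557(1340) + 3.16(13.5) = 35 − 28.16 + 74.638 + 42.66 = 124.138.
∂Q/∂I = +0.0557, so E_I = 0.0557·(1340/124.138) ≈ 0.601.
E_I ∈ (0,1): normal good (necessity).

0.601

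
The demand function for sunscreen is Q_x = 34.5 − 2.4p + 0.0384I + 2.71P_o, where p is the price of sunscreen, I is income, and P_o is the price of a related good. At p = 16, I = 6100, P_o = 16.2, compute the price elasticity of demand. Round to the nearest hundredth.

-0.14

At the given point, Q_x = 34.5 − 2.4(16) + 0.0384(6100) + 2.71(16.2) = 34.5 − 38.4 + 234.24 + 43.902 = 274.242.
∂Q_x/∂p = −2.4, so E_p = (−2.4)·(16/274.242) ≈ -0.14.
|E_p| < 1: demand is inelastic.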